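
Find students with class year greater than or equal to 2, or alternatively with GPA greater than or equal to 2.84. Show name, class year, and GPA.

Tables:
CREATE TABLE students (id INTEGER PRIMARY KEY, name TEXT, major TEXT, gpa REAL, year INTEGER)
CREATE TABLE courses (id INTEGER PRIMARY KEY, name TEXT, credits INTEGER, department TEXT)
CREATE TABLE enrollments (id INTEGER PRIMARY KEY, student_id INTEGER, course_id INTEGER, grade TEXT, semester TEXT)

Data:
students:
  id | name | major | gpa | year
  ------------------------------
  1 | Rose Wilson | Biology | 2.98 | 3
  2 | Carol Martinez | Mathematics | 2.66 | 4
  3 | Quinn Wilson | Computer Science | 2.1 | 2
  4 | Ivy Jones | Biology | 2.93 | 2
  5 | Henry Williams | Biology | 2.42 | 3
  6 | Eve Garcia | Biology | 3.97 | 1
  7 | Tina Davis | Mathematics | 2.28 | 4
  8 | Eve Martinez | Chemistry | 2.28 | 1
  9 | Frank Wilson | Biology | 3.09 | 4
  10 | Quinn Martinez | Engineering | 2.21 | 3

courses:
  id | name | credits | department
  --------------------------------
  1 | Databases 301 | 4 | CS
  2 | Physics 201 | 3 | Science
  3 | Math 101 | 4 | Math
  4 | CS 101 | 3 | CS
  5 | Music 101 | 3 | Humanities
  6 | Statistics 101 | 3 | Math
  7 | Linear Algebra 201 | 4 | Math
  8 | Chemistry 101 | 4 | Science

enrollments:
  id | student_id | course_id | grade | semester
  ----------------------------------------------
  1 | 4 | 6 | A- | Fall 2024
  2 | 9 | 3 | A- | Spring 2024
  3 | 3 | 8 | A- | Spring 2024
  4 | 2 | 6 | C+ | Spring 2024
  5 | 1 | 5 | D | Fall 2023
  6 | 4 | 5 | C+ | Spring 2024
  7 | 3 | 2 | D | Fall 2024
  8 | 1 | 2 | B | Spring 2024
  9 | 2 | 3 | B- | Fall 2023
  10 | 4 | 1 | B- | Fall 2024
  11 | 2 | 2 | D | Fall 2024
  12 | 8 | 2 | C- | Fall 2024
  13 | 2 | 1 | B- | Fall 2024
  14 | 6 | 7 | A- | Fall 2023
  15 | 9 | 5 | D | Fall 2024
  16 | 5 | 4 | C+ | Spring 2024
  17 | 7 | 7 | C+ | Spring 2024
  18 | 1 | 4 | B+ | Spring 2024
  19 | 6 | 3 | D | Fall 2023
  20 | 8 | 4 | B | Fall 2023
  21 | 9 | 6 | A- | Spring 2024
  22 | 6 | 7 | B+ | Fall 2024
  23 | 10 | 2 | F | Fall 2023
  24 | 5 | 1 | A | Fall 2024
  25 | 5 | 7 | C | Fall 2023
SELECT name, year, gpa FROM students WHERE year >= 2 OR gpa >= 2.84

Execution result:
name | year | gpa
Rose Wilson | 3 | 2.98
Carol Martinez | 4 | 2.66
Quinn Wilson | 2 | 2.10
Ivy Jones | 2 | 2.93
Henry Williams | 3 | 2.42
Eve Garcia | 1 | 3.97
Tina Davis | 4 | 2.28
Frank Wilson | 4 | 3.09
Quinn Martinez | 3 | 2.21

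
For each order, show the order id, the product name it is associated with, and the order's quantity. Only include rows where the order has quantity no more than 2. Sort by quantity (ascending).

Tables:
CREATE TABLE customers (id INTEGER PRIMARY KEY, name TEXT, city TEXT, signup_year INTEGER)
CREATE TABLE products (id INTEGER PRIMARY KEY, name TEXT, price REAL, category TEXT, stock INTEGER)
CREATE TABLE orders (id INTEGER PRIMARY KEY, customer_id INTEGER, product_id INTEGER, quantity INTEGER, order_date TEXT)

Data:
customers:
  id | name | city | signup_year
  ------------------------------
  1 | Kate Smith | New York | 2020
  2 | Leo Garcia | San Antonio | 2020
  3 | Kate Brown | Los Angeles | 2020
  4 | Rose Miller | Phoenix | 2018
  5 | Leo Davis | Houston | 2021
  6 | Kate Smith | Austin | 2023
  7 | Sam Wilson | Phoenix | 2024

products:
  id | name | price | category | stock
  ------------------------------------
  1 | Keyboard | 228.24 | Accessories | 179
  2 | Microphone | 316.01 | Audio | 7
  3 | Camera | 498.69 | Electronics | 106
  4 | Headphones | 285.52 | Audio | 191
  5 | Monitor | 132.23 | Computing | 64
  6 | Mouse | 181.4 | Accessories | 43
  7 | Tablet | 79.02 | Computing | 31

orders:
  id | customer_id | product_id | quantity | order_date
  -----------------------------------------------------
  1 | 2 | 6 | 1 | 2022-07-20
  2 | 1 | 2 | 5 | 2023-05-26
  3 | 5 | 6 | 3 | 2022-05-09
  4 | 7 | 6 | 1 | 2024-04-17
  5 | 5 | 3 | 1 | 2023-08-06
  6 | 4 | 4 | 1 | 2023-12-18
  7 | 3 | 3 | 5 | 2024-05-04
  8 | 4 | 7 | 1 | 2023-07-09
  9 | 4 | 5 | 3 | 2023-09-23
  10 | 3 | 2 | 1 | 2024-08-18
SELECT c.id, p.name AS product, c.quantity FROM orders c JOIN products p ON c.product_id = p.id WHERE c.quantity <= 2 ORDER BY c.quantity ASC

Execution result:
id | product | quantity
1 | Mouse | 1
4 | Mouse | 1
5 | Camera | 1
6 | Headphones | 1
8 | Tablet | 1
10 | Microphone | 1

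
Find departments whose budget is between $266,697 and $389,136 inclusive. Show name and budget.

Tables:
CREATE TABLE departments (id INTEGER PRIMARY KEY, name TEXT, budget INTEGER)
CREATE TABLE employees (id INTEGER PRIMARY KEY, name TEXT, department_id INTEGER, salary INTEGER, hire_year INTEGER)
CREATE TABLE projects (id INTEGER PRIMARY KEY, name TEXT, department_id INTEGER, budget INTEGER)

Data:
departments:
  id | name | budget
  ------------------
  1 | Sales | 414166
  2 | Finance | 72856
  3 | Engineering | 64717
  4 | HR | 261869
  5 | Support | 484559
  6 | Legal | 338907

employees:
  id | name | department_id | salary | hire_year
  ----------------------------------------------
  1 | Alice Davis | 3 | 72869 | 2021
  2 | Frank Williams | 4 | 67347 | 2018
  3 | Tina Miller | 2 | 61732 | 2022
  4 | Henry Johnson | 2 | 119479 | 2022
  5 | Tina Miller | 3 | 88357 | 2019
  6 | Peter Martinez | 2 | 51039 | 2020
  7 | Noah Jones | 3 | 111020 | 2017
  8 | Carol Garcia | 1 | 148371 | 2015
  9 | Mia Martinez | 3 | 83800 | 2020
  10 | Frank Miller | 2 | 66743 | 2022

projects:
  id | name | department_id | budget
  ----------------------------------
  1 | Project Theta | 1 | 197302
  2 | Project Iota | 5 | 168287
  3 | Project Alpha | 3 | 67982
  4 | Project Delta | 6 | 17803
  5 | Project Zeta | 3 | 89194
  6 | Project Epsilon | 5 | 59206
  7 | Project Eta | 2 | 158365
SELECT name, budget FROM departments WHERE budget BETWEEN 266697 AND 389136

Execution result:
name | budget
Legal | 338907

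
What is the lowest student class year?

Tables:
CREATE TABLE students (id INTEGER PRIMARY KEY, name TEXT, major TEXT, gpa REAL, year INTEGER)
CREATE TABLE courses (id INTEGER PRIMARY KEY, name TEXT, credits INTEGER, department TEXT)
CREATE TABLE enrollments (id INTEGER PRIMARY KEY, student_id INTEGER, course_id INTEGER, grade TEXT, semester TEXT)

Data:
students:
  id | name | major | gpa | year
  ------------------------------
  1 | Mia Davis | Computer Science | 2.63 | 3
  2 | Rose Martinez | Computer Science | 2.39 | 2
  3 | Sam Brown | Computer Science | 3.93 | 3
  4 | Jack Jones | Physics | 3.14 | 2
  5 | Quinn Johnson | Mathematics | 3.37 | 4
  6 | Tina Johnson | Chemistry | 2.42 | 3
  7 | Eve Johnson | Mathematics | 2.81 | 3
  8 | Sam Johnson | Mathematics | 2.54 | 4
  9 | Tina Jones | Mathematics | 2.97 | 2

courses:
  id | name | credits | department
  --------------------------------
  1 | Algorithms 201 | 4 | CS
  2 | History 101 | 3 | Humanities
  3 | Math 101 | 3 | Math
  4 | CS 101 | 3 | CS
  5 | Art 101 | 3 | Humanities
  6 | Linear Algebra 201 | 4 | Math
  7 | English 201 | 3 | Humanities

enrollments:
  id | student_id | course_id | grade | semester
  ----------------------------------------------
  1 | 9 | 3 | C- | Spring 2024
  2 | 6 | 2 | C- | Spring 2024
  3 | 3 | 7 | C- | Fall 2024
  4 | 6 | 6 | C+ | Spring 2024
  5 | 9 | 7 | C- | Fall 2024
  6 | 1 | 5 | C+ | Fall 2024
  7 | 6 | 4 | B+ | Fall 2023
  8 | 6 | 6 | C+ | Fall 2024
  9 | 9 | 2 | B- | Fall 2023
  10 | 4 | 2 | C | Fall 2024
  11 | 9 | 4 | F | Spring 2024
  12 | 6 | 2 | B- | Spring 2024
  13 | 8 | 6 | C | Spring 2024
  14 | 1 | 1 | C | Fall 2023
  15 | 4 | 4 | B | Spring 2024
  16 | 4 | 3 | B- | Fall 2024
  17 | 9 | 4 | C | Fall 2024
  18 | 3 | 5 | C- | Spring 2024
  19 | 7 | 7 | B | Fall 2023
SELECT MIN(year) FROM students

Execution result:
2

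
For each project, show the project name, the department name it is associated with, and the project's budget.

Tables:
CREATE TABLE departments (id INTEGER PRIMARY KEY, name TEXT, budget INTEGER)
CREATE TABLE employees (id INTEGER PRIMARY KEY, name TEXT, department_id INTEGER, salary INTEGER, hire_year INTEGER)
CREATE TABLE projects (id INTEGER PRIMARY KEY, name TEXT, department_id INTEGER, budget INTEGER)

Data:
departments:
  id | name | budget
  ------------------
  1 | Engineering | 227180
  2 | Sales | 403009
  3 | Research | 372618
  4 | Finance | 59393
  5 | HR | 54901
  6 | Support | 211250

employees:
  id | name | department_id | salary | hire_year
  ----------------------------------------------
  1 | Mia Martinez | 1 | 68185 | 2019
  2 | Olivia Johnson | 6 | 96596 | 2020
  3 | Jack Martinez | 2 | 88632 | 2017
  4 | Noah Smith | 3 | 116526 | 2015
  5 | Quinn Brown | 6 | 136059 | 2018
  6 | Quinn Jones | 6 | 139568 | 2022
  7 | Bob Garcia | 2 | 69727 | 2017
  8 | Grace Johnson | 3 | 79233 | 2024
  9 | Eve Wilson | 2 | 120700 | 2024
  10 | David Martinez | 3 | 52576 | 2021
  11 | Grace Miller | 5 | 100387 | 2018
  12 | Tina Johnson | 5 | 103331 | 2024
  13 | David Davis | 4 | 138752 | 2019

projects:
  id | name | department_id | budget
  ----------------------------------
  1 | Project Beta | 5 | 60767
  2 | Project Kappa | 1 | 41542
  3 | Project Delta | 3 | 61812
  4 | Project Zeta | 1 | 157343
SELECT c.name, p.name AS department, c.budget FROM projects c JOIN departments p ON c.department_id = p.id

Execution result:
name | department | budget
Project Beta | HR | 60767
Project Kappa | Engineering | 41542
Project Delta | Research | 61812
Project Zeta | Engineering | 157343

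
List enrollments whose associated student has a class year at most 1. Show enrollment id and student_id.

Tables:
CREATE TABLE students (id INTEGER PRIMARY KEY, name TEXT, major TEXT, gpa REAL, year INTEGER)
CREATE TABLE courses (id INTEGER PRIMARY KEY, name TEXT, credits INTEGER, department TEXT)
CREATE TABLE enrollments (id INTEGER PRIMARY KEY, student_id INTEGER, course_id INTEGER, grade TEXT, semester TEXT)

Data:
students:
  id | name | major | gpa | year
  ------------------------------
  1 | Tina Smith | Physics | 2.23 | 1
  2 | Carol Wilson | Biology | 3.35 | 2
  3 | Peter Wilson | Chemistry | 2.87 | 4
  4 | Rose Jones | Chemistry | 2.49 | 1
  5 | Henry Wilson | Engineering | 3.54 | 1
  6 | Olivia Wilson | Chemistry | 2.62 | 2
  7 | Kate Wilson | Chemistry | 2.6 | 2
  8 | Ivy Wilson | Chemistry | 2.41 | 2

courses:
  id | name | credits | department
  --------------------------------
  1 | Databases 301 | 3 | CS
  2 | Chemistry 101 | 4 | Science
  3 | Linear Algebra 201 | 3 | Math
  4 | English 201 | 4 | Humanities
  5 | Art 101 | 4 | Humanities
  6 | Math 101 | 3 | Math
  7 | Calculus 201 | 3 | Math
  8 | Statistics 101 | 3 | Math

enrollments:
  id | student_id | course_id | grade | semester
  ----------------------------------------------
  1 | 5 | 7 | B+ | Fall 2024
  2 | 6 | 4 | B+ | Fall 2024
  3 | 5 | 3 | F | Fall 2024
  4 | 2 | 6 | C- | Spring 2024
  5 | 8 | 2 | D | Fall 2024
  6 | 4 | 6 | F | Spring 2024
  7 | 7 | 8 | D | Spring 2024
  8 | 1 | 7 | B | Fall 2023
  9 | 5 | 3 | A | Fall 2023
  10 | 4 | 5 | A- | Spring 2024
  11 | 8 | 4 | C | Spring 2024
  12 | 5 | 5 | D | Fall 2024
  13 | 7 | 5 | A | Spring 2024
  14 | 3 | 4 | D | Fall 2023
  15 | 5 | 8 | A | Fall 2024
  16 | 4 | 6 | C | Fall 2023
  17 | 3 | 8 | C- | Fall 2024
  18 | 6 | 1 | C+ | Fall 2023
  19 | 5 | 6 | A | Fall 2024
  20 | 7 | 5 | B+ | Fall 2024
SELECT id, student_id FROM enrollments WHERE student_id IN (SELECT id FROM students WHERE year <= 1)

Execution result:
id | student_id
1 | 5
3 | 5
6 | 4
8 | 1
9 | 5
10 | 4
12 | 5
15 | 5
16 | 4
19 | 5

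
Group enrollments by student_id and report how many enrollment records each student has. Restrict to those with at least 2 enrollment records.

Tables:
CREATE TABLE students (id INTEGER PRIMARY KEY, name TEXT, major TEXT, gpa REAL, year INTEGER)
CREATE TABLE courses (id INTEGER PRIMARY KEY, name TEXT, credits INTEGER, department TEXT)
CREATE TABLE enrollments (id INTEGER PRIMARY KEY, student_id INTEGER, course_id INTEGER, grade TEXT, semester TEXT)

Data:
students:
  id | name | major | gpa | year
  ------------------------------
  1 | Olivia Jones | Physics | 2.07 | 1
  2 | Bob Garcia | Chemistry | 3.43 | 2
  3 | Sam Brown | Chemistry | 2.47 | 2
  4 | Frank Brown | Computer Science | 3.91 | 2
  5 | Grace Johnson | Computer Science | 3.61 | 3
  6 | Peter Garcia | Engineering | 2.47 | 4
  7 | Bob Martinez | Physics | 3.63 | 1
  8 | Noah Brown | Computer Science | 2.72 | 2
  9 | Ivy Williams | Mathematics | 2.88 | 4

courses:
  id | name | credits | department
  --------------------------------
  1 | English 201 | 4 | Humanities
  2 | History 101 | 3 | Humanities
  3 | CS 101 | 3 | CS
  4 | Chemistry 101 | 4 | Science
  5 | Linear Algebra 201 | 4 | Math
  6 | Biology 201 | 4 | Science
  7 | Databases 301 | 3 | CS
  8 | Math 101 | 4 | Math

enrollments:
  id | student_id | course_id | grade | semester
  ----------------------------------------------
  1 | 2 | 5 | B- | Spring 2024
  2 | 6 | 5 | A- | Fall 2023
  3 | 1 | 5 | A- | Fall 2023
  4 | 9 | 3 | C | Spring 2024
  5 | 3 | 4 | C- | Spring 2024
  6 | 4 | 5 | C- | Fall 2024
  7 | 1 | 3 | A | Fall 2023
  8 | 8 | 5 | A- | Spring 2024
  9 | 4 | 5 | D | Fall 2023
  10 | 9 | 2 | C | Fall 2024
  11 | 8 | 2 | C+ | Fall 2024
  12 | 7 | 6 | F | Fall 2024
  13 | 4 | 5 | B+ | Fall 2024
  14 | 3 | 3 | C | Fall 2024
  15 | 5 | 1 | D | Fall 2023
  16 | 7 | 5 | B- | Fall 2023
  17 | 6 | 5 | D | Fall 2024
SELECT student_id, COUNT(*) AS enrollment_count FROM enrollments GROUP BY student_id HAVING COUNT(*) >= 2

Execution result:
student_id | enrollment_count
1 | 2
3 | 2
4 | 3
6 | 2
7 | 2
8 | 2
9 | 2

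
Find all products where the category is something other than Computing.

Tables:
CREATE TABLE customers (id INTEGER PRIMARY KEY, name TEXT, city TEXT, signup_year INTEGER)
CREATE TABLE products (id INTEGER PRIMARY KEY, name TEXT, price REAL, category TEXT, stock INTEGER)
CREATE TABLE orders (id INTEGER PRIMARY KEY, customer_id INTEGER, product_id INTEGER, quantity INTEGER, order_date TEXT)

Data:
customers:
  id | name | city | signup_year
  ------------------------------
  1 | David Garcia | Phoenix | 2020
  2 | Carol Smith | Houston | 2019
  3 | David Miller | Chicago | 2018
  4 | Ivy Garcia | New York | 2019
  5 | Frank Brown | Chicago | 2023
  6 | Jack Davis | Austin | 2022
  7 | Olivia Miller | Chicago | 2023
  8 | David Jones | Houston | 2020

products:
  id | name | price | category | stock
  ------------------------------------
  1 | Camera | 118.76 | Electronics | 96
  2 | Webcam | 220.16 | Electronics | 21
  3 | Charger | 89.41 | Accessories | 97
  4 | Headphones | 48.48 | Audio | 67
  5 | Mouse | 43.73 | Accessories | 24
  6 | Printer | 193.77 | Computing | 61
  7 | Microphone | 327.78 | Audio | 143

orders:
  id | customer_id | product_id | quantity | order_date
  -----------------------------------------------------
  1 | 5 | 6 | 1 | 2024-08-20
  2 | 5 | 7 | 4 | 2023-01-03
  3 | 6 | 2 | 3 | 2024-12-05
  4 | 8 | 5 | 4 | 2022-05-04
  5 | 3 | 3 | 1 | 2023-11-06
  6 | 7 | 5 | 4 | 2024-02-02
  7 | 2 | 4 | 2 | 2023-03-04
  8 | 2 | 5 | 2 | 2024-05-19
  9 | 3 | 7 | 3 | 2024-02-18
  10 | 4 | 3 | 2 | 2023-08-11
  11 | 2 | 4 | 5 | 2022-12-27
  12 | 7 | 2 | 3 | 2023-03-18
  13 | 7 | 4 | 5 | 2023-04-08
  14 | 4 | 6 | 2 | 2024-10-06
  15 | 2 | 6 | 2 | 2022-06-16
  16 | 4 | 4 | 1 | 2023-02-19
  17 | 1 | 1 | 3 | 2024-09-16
SELECT name, category FROM products WHERE category <> 'Computing'

Execution result:
name | category
Camera | Electronics
Webcam | Electronics
Charger | Accessories
Headphones | Audio
Mouse | Accessories
Microphone | Audio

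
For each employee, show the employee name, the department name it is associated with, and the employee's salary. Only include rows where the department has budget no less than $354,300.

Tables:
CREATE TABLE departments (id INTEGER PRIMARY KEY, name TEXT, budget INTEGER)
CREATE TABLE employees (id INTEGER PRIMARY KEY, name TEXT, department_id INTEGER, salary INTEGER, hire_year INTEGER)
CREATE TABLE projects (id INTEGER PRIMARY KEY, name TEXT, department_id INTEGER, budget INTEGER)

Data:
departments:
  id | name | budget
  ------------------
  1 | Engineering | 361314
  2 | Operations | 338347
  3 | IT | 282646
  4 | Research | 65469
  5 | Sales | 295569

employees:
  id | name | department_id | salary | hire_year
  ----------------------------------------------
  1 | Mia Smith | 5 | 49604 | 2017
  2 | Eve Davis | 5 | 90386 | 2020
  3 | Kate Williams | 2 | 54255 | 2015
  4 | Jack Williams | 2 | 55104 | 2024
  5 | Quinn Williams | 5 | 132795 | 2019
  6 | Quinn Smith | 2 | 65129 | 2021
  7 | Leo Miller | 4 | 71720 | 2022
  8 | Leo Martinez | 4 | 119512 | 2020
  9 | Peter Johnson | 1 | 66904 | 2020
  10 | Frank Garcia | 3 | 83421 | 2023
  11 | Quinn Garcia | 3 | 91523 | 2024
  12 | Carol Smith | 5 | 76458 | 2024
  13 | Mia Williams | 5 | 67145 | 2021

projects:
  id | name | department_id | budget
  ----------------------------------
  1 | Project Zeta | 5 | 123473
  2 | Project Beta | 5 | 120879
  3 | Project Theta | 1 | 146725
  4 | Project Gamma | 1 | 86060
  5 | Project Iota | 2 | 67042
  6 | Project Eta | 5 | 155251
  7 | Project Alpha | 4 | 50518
SELECT c.name, p.name AS department, c.salary FROM employees c JOIN departments p ON c.department_id = p.id WHERE p.budget >= 354300

Execution result:
name | department | salary
Peter Johnson | Engineering | 66904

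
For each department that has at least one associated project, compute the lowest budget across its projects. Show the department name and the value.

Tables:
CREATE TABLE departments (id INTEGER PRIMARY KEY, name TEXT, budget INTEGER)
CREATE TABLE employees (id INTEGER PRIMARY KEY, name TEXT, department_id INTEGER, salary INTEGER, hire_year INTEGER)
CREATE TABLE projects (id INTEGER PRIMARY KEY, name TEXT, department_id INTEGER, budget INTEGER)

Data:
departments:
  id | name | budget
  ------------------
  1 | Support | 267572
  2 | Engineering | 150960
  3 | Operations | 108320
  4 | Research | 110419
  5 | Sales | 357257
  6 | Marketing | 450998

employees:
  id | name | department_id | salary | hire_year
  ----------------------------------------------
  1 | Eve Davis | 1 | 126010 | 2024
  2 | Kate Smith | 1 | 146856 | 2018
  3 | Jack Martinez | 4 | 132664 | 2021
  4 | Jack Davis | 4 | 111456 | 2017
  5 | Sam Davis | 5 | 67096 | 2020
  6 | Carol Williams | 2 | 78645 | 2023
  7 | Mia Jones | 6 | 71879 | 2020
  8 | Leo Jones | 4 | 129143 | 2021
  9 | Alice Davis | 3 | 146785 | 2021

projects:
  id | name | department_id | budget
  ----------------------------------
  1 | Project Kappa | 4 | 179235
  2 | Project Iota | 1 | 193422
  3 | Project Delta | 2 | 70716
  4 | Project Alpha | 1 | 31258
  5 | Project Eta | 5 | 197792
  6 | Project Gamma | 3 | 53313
SELECT p.name, MIN(c.budget) AS min_budget FROM projects c JOIN departments p ON c.department_id = p.id GROUP BY p.id, p.name

Execution result:
name | min_budget
Support | 31258
Engineering | 70716
Operations | 53313
Research | 179235
Sales | 197792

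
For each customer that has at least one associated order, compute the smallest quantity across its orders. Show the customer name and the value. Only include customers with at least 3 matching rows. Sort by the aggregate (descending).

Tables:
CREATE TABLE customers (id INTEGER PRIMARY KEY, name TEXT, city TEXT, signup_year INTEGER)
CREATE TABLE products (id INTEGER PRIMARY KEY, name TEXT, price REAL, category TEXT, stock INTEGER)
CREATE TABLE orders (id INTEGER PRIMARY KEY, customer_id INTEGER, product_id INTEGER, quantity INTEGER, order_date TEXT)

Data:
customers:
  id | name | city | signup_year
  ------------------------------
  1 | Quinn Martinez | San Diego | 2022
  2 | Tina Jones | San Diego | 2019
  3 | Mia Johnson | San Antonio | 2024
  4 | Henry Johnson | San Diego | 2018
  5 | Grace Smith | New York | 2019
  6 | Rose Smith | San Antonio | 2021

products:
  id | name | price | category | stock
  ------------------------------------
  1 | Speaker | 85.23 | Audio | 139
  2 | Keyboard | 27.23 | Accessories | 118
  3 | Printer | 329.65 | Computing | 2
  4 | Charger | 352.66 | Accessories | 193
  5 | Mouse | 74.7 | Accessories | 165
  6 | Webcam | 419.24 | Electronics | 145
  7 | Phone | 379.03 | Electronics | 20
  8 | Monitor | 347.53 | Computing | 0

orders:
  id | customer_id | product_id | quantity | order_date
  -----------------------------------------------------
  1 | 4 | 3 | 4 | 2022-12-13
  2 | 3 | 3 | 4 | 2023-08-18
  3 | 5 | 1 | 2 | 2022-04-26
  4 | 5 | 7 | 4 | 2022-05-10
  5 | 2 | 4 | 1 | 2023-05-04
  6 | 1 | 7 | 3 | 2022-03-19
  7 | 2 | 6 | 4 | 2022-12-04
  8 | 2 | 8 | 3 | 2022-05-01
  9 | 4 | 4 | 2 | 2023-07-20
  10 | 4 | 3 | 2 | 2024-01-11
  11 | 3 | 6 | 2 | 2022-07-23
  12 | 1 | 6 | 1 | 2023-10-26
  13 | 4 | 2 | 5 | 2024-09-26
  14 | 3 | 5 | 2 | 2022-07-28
SELECT p.name, MIN(c.quantity) AS min_quantity FROM orders c JOIN customers p ON c.customer_id = p.id GROUP BY p.id, p.name HAVING COUNT(*) >= 3 ORDER BY min_quantity DESC

Execution result:
name | min_quantity
Mia Johnson | 2
Henry Johnson | 2
Tina Jones | 1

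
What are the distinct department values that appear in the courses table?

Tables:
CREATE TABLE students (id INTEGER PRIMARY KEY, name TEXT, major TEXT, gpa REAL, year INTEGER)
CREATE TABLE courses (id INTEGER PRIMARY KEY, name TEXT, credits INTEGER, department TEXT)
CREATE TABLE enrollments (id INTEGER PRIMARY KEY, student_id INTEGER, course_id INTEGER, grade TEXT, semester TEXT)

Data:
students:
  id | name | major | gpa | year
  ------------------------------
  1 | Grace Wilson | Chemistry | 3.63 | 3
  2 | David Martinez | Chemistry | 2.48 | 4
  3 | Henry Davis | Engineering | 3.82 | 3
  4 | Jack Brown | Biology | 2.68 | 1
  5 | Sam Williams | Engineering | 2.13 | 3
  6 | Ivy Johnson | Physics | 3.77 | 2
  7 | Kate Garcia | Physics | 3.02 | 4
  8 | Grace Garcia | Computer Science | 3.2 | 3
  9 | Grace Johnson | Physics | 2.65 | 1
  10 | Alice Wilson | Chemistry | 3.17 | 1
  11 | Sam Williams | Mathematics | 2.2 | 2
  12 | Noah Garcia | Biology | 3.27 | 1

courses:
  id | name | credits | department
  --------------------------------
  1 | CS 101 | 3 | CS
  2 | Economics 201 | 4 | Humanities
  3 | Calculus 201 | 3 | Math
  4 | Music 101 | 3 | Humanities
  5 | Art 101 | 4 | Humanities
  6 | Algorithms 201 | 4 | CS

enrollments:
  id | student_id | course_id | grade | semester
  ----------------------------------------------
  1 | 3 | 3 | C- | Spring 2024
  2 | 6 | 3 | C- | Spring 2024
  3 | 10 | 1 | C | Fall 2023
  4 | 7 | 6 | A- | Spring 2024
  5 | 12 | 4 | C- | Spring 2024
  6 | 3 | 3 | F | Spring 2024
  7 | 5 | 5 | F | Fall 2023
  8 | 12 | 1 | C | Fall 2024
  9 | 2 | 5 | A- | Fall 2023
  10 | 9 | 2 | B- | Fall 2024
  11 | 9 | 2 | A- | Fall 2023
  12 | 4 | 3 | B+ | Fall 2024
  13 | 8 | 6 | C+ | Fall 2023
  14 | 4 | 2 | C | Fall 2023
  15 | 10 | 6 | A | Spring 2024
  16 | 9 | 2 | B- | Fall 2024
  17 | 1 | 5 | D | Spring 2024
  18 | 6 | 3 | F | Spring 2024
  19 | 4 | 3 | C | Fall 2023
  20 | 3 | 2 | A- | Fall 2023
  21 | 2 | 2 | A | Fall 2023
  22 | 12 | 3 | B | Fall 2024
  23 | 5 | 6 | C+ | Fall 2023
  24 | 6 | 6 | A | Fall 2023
SELECT DISTINCT department FROM courses

Execution result:
department
CS
Humanities
Math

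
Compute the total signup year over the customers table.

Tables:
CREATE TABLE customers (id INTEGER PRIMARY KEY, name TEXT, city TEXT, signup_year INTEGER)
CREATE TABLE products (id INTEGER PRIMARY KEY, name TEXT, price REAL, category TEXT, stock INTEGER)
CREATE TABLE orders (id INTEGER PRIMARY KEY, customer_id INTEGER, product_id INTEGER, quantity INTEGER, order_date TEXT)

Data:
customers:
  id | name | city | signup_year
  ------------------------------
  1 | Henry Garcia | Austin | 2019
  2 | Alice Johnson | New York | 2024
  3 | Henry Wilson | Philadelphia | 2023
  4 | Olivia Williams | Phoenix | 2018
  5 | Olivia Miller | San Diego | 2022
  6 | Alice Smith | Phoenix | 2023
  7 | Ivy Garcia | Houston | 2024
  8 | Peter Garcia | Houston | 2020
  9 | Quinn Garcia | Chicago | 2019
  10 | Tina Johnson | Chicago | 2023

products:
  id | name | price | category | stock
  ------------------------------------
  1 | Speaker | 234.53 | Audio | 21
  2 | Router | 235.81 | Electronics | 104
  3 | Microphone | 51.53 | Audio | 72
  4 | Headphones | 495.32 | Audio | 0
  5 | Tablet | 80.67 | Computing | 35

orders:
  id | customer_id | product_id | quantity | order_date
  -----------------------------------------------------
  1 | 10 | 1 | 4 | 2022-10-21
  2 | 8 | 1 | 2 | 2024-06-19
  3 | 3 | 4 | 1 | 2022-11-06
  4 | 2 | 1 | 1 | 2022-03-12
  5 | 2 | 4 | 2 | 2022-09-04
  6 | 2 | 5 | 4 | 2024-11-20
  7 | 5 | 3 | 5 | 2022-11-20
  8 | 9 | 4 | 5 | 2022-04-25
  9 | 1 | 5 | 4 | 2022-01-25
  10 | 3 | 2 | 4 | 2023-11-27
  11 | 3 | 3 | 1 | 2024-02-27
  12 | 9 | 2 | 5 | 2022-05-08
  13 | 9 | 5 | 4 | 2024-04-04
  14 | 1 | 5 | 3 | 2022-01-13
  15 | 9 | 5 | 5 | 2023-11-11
SELECT SUM(signup_year) FROM customers

Execution result:
20215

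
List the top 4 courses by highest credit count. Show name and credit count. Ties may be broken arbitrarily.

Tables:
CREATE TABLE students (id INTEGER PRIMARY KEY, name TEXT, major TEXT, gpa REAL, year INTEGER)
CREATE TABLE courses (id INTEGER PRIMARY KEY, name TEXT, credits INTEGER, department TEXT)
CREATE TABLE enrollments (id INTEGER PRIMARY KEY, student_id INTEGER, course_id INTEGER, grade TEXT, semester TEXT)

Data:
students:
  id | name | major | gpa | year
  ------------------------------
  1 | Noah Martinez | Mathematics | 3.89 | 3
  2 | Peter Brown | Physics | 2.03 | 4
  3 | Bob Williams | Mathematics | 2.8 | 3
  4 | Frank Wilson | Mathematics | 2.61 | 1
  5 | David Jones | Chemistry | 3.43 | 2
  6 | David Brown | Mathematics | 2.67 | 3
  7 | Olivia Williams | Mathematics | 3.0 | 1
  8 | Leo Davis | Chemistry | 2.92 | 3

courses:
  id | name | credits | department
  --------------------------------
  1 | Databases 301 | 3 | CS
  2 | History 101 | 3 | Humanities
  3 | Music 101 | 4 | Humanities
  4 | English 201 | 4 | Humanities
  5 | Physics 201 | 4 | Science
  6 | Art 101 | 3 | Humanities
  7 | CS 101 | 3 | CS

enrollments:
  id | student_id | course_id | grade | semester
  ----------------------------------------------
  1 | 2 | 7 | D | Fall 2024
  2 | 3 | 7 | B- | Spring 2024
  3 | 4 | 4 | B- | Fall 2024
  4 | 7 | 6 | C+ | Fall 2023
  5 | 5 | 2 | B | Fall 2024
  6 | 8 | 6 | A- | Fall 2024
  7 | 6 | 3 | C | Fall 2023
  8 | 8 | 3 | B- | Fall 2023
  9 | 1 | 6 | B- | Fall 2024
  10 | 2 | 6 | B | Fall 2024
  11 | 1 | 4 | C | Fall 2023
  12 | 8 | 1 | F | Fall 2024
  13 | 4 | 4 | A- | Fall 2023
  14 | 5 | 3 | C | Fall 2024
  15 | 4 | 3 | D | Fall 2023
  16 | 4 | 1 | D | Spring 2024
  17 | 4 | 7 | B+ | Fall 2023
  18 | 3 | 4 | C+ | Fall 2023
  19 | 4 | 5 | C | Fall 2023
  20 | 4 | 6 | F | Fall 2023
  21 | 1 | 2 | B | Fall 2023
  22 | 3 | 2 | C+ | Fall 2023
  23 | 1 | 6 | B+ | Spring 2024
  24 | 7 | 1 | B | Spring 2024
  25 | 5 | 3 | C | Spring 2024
SELECT name, credits FROM courses ORDER BY credits DESC LIMIT 4

Execution result:
name | credits
Music 101 | 4
English 201 | 4
Physics 201 | 4
Databases 301 | 3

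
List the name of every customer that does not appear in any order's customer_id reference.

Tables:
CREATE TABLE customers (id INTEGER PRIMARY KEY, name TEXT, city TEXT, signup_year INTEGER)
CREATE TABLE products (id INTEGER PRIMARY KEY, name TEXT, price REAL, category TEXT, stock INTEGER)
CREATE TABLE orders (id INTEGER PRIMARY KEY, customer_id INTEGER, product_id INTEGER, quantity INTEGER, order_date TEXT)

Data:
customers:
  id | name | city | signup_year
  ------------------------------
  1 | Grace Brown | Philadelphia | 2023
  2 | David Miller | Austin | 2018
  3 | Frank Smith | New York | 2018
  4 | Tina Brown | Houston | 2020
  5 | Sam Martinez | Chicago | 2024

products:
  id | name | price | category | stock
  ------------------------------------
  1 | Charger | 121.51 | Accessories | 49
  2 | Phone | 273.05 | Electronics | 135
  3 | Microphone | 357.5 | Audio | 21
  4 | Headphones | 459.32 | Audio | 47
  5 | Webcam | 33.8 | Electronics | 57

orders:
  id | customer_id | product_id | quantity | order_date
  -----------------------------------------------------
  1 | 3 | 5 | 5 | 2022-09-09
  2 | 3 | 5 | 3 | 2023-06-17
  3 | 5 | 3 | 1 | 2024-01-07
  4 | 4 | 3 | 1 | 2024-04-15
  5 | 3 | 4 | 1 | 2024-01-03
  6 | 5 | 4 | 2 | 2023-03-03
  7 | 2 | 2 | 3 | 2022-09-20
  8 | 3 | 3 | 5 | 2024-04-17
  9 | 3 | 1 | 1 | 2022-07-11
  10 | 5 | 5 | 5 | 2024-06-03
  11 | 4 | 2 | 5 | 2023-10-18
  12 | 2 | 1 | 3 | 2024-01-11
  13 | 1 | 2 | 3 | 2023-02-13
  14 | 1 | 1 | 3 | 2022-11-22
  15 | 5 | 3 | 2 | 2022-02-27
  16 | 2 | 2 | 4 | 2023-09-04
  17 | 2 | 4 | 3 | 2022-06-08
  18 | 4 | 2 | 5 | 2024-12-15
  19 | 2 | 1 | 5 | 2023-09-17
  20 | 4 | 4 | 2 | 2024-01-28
SELECT p.name FROM customers p LEFT JOIN orders c ON c.customer_id = p.id WHERE c.id IS NULL

Execution result:
(no rows)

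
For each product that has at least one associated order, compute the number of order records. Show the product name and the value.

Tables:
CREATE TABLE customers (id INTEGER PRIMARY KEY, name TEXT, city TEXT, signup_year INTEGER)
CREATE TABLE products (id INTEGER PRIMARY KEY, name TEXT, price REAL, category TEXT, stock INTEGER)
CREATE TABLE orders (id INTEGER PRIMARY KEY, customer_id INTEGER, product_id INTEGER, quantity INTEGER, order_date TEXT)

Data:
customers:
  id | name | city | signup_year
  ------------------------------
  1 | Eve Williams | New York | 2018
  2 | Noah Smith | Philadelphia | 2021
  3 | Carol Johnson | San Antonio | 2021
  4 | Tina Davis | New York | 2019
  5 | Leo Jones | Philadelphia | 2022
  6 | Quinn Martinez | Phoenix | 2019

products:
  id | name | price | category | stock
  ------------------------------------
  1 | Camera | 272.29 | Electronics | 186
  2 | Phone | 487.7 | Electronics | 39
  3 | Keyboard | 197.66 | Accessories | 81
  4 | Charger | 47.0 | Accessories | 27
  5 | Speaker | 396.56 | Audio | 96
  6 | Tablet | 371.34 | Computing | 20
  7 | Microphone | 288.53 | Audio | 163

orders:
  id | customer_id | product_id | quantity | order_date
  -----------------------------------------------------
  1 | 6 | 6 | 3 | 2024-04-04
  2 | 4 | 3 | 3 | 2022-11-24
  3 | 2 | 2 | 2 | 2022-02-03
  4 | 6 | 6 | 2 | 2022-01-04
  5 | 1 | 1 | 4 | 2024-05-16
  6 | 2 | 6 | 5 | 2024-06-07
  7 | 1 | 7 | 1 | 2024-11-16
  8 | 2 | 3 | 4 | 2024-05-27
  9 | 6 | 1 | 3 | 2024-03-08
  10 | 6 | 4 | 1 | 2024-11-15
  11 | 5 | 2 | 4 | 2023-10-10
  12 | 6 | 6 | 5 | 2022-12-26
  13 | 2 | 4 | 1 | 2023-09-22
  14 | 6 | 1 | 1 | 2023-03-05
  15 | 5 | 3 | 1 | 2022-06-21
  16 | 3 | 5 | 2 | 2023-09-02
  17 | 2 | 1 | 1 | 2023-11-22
SELECT p.name, COUNT(*) AS n FROM orders c JOIN products p ON c.product_id = p.id GROUP BY p.id, p.name

Execution result:
name | n
Camera | 4
Phone | 2
Keyboard | 3
Charger | 2
Speaker | 1
Tablet | 4
Microphone | 1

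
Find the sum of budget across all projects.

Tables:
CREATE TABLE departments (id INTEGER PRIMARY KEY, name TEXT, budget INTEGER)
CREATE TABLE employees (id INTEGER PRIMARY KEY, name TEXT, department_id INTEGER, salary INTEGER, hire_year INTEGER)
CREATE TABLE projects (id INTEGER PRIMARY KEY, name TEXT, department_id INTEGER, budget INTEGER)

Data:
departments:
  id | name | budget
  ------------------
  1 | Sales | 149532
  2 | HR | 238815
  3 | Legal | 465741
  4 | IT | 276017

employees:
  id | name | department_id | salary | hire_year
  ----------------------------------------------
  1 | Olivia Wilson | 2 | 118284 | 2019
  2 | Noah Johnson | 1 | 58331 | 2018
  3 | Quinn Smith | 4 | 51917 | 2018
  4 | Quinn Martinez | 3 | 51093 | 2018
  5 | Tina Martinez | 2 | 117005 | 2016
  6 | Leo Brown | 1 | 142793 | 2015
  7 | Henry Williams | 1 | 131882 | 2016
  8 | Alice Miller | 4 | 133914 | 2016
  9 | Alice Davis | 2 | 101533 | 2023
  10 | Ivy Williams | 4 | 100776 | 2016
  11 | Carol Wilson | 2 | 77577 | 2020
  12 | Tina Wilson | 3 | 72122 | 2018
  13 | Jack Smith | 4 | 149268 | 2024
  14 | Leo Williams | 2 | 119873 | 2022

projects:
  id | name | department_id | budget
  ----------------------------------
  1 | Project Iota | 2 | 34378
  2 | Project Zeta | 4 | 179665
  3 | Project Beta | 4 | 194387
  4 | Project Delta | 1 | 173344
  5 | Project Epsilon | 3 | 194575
SELECT SUM(budget) FROM projects

Execution result:
776349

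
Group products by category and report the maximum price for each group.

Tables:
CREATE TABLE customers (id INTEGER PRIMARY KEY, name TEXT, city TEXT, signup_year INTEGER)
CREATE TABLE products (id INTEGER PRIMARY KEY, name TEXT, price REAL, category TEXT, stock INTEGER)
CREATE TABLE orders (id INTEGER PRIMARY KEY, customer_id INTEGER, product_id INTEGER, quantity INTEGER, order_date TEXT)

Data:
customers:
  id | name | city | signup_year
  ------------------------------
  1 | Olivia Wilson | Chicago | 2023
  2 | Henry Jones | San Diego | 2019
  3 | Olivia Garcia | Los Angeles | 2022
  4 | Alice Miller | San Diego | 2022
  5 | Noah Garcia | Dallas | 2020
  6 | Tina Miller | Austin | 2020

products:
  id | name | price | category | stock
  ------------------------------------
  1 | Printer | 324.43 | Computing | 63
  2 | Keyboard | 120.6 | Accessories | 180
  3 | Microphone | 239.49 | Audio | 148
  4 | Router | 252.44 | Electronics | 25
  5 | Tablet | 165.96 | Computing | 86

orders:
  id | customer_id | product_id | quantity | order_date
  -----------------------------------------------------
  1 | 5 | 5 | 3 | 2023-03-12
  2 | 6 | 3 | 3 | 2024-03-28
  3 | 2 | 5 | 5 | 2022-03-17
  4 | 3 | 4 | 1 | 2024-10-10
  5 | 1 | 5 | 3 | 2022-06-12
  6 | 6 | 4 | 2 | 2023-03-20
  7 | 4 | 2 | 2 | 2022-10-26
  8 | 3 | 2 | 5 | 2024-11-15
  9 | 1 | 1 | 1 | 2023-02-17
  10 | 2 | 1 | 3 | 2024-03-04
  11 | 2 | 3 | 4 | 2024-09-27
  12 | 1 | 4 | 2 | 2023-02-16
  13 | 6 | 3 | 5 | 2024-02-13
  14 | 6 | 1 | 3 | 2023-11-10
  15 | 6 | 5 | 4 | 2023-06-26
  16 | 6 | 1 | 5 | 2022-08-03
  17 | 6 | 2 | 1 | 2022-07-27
SELECT category, MAX(price) AS max_price FROM products GROUP BY category

Execution result:
category | max_price
Accessories | 120.60
Audio | 239.49
Computing | 324.43
Electronics | 252.44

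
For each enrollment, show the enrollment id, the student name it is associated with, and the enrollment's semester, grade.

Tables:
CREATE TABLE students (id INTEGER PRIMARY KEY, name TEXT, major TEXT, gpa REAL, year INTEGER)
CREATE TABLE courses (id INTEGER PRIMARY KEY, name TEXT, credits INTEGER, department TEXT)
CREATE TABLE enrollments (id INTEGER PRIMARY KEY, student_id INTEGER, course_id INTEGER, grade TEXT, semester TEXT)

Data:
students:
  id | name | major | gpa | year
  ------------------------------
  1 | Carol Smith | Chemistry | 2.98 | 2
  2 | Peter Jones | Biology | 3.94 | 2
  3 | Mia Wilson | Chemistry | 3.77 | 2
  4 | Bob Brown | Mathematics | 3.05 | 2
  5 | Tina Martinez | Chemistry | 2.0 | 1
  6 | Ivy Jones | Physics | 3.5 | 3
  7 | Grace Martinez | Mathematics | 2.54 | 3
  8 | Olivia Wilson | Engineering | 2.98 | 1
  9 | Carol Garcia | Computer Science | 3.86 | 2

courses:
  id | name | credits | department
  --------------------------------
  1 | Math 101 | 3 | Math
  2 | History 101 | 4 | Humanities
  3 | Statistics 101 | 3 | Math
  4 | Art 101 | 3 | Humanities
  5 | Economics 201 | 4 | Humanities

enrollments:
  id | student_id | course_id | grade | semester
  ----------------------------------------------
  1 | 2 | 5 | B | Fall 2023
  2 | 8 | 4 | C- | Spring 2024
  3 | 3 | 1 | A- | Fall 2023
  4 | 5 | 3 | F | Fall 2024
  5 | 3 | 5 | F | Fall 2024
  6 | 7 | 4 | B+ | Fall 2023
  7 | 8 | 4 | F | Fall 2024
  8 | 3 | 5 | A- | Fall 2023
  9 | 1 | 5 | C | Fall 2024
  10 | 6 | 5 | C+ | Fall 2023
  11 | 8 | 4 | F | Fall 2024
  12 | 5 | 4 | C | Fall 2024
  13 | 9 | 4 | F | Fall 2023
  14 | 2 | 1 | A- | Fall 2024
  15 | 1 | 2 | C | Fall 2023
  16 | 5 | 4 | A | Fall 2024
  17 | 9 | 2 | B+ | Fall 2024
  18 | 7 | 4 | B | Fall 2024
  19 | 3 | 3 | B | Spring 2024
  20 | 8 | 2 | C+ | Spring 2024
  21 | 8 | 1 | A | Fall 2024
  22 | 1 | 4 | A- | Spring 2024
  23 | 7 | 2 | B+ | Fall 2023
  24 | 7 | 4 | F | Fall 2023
SELECT c.id, p.name AS student, c.semester, c.grade FROM enrollments c JOIN students p ON c.student_id = p.id

Execution result:
id | student | semester | grade
1 | Peter Jones | Fall 2023 | B
2 | Olivia Wilson | Spring 2024 | C-
3 | Mia Wilson | Fall 2023 | A-
4 | Tina Martinez | Fall 2024 | F
5 | Mia Wilson | Fall 2024 | F
6 | Grace Martinez | Fall 2023 | B+
7 | Olivia Wilson | Fall 2024 | F
8 | Mia Wilson | Fall 2023 | A-
9 | Carol Smith | Fall 2024 | C
10 | Ivy Jones | Fall 2023 | C+
11 | Olivia Wilson | Fall 2024 | F
12 | Tina Martinez | Fall 2024 | C
13 | Carol Garcia | Fall 2023 | F
14 | Peter Jones | Fall 2024 | A-
15 | Carol Smith | Fall 2023 | C
16 | Tina Martinez | Fall 2024 | A
17 | Carol Garcia | Fall 2024 | B+
18 | Grace Martinez | Fall 2024 | B
19 | Mia Wilson | Spring 2024 | B
20 | Olivia Wilson | Spring 2024 | C+
21 | Olivia Wilson | Fall 2024 | A
22 | Carol Smith | Spring 2024 | A-
23 | Grace Martinez | Fall 2023 | B+
24 | Grace Martinez | Fall 2023 | F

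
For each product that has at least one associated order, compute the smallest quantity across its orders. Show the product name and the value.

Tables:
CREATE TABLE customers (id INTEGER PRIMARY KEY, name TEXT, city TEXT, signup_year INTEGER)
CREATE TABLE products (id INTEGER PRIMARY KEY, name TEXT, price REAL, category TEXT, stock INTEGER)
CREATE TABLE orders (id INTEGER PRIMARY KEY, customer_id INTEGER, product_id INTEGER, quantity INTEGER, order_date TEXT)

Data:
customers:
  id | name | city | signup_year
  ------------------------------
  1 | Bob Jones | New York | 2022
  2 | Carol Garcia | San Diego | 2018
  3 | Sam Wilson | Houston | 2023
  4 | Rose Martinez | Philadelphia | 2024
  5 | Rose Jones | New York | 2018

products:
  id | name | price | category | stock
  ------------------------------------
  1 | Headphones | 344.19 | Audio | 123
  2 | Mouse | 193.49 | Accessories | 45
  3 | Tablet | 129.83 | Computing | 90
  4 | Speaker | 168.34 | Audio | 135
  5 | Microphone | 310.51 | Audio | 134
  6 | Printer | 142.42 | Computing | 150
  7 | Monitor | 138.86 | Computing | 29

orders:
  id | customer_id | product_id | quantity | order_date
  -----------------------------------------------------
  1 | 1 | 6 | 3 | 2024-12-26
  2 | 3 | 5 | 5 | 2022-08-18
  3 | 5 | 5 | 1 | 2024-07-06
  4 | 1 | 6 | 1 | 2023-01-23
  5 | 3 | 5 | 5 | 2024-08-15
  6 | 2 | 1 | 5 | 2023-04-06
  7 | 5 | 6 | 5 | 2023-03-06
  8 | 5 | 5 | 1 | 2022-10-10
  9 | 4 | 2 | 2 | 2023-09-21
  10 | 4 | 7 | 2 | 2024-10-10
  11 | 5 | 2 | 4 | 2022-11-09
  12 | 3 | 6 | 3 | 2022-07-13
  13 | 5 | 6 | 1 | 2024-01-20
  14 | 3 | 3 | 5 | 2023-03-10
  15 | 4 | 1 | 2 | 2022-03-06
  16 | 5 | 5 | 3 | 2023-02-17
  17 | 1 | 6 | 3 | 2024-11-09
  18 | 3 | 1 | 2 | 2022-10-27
SELECT p.name, MIN(c.quantity) AS min_quantity FROM orders c JOIN products p ON c.product_id = p.id GROUP BY p.id, p.name

Execution result:
name | min_quantity
Headphones | 2
Mouse | 2
Tablet | 5
Microphone | 1
Printer | 1
Monitor | 2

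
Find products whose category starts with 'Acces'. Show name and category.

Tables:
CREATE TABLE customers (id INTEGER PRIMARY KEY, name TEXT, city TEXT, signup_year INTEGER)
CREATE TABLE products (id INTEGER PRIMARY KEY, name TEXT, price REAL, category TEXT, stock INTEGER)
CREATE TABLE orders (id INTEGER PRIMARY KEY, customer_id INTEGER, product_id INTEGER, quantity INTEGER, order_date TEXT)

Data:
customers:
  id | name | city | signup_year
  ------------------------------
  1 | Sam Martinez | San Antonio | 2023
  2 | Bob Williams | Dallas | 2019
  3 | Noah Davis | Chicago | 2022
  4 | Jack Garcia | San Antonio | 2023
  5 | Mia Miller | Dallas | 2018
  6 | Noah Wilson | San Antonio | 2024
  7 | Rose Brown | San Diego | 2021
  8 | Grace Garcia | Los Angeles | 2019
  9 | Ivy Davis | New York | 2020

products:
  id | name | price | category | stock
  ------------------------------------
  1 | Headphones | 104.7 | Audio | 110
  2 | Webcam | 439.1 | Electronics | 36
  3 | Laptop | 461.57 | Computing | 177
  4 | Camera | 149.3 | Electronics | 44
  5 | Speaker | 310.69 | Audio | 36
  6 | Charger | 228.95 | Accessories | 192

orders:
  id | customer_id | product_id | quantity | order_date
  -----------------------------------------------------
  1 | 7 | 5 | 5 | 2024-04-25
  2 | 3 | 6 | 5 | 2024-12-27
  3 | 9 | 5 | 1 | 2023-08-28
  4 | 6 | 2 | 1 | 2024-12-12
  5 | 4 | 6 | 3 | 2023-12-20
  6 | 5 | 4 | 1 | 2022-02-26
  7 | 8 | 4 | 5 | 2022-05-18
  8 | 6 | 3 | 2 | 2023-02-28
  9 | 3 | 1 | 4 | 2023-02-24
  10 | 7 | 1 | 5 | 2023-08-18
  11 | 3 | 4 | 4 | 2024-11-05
SELECT name, category FROM products WHERE category LIKE 'Acces%'

Execution result:
name | category
Charger | Accessories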